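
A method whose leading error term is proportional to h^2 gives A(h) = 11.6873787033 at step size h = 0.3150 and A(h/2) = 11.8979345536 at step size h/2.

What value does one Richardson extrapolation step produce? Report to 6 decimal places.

11.968120

r = 2: numerator weight 4, denominator 3.
Difference of the inputs: 11.8979345536 − 11.6873787033 = 0.2105558503
Divide by 2^2 − 1 = 3: 0.2105558503/3 = 0.0701852834
R = A(h/2) + (A(h/2) − A(h))/3 = 11.8979345536 + 0.0701852834 = 11.9681198370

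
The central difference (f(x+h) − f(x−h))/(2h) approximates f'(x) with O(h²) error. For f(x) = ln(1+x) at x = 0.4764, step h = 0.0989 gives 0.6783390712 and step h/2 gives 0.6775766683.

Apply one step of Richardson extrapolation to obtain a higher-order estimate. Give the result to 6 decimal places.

0.677323

Order 2 gives 2^r = 4 and 2^r − 1 = 3.
Numerator 4×A(h/2) − A(h) = 4×0.6775766683 − 0.6783390712 = 2.0319676020
(4×0.6775766683 − 0.6783390712)/(4 − 1) = 0.6773225340
Shift from A(h/2): −0.0002541343.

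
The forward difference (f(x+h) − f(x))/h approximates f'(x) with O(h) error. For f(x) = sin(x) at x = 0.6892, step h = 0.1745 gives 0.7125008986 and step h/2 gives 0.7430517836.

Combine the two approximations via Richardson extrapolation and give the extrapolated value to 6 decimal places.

0.773603

r = 1: numerator weight 2, denominator 1.
2*0.7430517836 = 1.4861035672; 1.4861035672 − 0.7125008986 = 0.7736026686
(2*0.7430517836 − 0.7125008986)/(2 − 1) = 0.7736026686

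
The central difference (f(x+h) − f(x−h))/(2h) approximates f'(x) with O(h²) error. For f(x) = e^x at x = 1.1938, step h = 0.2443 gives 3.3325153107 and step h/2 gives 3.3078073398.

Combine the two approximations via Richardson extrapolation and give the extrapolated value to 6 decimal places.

3.299571

r = 2, so 2^r = 4.
4×3.3078073398 = 13.2312293592; 13.2312293592 − 3.3325153107 = 9.8987140485
9.8987140485 ÷ 3 = 3.2995713495
Gap between inputs: 2.471e-02; correction applied: −0.0082359903.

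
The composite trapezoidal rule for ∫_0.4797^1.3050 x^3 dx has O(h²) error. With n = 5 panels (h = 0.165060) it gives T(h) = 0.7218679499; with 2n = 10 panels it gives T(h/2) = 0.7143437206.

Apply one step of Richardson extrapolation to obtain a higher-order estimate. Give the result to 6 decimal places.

0.711836

The method has order 2: 2^2 = 4.
2^2*A(h/2) = 2.8573748824; minus A(h) gives 2.1355069325.
Denominator 4 − 1 = 3.
So the Richardson estimate is 0.7118356442.
Shift from A(h/2): −0.0025080764.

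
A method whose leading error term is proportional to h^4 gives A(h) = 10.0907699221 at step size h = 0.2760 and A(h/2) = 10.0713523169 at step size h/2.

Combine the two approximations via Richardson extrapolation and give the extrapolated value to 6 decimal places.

With r = 4 the leading error scales as h^4, so the weight is 2^4 = 16.
Numerator 16*A(h/2) − A(h) = 16*10.0713523169 − 10.0907699221 = 151.0508671483
Divide by 2^4 − 1 = 15.
So the Richardson estimate is 10.0700578099.

10.070058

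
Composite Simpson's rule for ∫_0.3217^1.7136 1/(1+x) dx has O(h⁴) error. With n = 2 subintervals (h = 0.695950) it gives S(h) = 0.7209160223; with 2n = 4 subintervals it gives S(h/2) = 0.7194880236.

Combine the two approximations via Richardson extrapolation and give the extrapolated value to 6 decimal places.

0.719393

Order 4 gives 2^r = 16 and 2^r − 1 = 15.
A(h/2) − A(h) = 0.7194880236 − 0.7209160223 = -0.0014279987
Correction (A(h/2) − A(h))/(16 − 1) = (-0.0014279987)/15 = -0.0000951999
R = A(h/2) + (A(h/2) − A(h))/15 = 0.7194880236 − 0.0000951999 = 0.7193928237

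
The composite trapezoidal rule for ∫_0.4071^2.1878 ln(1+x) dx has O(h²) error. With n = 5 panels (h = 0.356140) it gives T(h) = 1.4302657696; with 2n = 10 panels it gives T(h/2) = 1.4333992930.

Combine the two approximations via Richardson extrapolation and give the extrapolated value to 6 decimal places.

The method has order 2: 2^2 = 4.
4*1.4333992930 = 5.7335971720; subtract 1.4302657696 → 4.3033314024
(4*1.4333992930 − 1.4302657696)/(4 − 1) = 1.4344438008
Correction |R − A(h/2)| = 1.045e-03; gap |A(h/2) − A(h)| = 3.134e-03.

1.434444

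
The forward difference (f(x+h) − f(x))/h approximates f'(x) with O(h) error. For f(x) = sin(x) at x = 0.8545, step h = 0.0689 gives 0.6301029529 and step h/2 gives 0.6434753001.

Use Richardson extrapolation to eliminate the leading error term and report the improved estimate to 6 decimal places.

Error is O(h^1); halving h shrinks it by 2^1 = 2.
2*0.6434753001 = 1.2869506002; subtract 0.6301029529 → 0.6568476473
Extrapolated: 0.6568476473 / 1 = 0.6568476473

0.656848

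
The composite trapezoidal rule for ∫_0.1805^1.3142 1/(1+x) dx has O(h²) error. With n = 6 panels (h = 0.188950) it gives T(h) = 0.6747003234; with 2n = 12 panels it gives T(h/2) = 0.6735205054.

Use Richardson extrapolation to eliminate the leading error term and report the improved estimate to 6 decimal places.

Error is O(h^2); halving h shrinks it by 2^2 = 4.
4·0.6735205054 = 2.6940820216; 2.6940820216 − 0.6747003234 = 2.0193816982
Divide by 2^2 − 1 = 3.
(4·0.6735205054 − 0.6747003234)/(4 − 1) = 0.6731272327
Correction |R − A(h/2)| = 3.933e-04; gap |A(h/2) − A(h)| = 1.180e-03.

0.673127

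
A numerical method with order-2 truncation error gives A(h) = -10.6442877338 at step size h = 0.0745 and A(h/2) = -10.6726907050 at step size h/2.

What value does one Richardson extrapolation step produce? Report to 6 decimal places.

r = 2: numerator weight 4, denominator 3.
4 × (-10.6726907050) = -42.6907628200; (-42.6907628200) − (-10.6442877338) = -32.0464750862
Denominator 4 − 1 = 3.
So the Richardson estimate is -10.6821583621.

-10.682158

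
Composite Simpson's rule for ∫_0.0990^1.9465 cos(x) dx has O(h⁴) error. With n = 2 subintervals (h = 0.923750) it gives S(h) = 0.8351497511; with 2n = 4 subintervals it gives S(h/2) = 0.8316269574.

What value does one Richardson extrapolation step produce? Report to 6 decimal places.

0.831392

Leading term ∝ h^4; use weight 16 = 2^4.
16·0.8316269574 = 13.3060313184; subtract 0.8351497511 → 12.4708815673
Extrapolated: 12.4708815673 / 15 = 0.8313921045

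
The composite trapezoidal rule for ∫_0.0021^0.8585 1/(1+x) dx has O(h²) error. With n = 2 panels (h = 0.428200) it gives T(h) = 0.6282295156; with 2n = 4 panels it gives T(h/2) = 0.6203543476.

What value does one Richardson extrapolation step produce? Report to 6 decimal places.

0.617729

The method has order 2: 2^2 = 4.
4×0.6203543476 = 2.4814173904; subtract 0.6282295156 → 1.8531878748
R = 1.8531878748/3 = 0.6177292916
Correction |R − A(h/2)| = 2.625e-03; gap |A(h/2) − A(h)| = 7.875e-03.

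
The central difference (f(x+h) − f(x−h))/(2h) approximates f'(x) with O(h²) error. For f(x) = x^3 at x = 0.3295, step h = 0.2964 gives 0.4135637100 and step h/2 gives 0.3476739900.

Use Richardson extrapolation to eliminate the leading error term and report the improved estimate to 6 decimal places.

Error is O(h^2); halving h shrinks it by 2^2 = 4.
Numerator 4 × A(h/2) − A(h) = 4 × 0.3476739900 − 0.4135637100 = 0.9771322500
R = 0.9771322500/3 = 0.3257107500

0.325711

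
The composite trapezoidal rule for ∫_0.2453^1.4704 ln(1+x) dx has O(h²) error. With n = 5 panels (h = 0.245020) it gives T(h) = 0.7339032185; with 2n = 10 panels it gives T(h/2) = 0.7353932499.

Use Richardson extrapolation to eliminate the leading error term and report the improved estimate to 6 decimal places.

Leading term ∝ h^2; use weight 4 = 2^2.
4×0.7353932499 = 2.9415729996; 2.9415729996 − 0.7339032185 = 2.2076697811
Extrapolated: 2.2076697811 / 3 = 0.7358899270

0.735890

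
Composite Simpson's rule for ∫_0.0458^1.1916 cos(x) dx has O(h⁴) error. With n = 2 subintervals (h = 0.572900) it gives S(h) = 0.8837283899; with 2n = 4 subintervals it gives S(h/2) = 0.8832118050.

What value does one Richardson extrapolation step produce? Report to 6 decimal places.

With r = 4 the leading error scales as h^4, so the weight is 2^4 = 16.
2^4 × A(h/2) = 14.1313888800; minus A(h) gives 13.2476604901.
Divide by 2^4 − 1 = 15.
Extrapolated: 13.2476604901 / 15 = 0.8831773660
Shift from A(h/2): −0.0000344390.

0.883177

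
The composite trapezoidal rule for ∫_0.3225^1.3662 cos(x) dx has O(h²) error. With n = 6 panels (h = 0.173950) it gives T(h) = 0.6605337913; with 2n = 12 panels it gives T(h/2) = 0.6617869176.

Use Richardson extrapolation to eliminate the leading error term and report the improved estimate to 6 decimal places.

0.662205

Method order is 2; weight 2^2 = 4.
4×0.6617869176 − 0.6605337913 = 1.9866138791
1.9866138791 ÷ 3 = 0.6622046264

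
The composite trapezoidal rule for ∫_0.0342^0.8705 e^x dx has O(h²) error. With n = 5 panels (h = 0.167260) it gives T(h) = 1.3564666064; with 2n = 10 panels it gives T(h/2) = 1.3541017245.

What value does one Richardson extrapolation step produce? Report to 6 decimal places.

Leading term ∝ h^2; use weight 4 = 2^2.
4*1.3541017245 − 1.3564666064 = 4.0599402916
Extrapolated: 4.0599402916 / 3 = 1.3533134305

1.353313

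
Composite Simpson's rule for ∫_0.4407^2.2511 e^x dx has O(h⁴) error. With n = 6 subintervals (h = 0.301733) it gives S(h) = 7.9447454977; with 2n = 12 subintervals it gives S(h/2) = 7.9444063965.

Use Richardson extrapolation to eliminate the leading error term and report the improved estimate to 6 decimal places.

7.944384

r = 4: numerator weight 16, denominator 15.
Weighted: 127.1105023440 − 7.9447454977 = 119.1657568463
Denominator 16 − 1 = 15.
119.1657568463 ÷ 15 = 7.9443837898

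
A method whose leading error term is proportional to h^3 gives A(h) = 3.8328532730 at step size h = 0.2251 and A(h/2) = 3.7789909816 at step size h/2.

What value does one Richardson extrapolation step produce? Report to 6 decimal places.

3.771296

Error is O(h^3); halving h shrinks it by 2^3 = 8.
Top: 8(3.7789909816) − (3.8328532730) = 26.3990745798
Denominator 8 − 1 = 7.
R = 26.3990745798/7 = 3.7712963685
Correction |R − A(h/2)| = 7.695e-03; gap |A(h/2) − A(h)| = 5.386e-02.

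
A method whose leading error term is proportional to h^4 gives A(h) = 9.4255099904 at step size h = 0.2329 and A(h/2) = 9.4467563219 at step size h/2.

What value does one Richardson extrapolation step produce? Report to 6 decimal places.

9.448173

r = 4: numerator weight 16, denominator 15.
Difference of the inputs: 9.4467563219 − 9.4255099904 = 0.0212463315
Correction (A(h/2) − A(h))/(16 − 1) = 0.0212463315/15 = 0.0014164221
R = 9.4467563219 + 0.0014164221 = 9.4481727440
Shift from A(h/2): +0.0014164221.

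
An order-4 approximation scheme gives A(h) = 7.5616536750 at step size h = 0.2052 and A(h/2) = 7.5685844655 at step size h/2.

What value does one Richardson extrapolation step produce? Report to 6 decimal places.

The method has order 4: 2^4 = 16.
Difference of the inputs: 7.5685844655 − 7.5616536750 = 0.0069307905
Correction (A(h/2) − A(h))/(16 − 1) = 0.0069307905/15 = 0.0004620527
R = 7.5685844655 + 0.0004620527 = 7.5690465182
Gap between inputs: 6.931e-03; correction applied: +0.0004620527.

7.569047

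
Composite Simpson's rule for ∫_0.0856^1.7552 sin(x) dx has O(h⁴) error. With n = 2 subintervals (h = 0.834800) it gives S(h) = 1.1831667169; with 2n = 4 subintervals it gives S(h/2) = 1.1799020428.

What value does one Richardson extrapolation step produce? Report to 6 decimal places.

1.179684

The method has order 4: 2^4 = 16.
2^4*A(h/2) = 18.8784326848; minus A(h) gives 17.6952659679.
Extrapolated: 17.6952659679 / 15 = 1.1796843979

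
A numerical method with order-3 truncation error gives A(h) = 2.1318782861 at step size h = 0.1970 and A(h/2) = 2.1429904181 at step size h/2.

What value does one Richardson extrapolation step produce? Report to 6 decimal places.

With r = 3 the leading error scales as h^3, so the weight is 2^3 = 8.
8×2.1429904181 = 17.1439233448; subtract 2.1318782861 → 15.0120450587
Denominator 8 − 1 = 7.
Result: 2.1445778655
Shift from A(h/2): +0.0015874474.

2.144578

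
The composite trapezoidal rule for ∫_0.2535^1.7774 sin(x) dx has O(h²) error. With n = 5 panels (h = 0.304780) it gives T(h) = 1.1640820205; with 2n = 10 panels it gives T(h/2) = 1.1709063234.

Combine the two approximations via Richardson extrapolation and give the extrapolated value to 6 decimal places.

1.173181

Method order is 2; weight 2^2 = 4.
4·1.1709063234 = 4.6836252936; subtract 1.1640820205 → 3.5195432731
R = 3.5195432731/3 = 1.1731810910
Shift from A(h/2): +0.0022747676.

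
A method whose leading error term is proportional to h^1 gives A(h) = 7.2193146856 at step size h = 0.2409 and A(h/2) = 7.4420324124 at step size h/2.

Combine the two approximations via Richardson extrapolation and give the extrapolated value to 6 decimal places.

7.664750

r = 1: numerator weight 2, denominator 1.
2*7.4420324124 = 14.8840648248; subtract 7.2193146856 → 7.6647501392
7.6647501392 ÷ 1 = 7.6647501392
Correction |R − A(h/2)| = 2.227e-01; gap |A(h/2) − A(h)| = 2.227e-01.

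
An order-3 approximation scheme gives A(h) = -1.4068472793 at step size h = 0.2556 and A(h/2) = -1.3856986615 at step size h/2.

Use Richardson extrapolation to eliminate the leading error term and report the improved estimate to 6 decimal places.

-1.382677

Method order is 3; weight 2^3 = 8.
8×(-1.3856986615) − (-1.4068472793) = -9.6787420127
R = (-9.6787420127)/7 = -1.3826774304
Shift from A(h/2): +0.0030212311.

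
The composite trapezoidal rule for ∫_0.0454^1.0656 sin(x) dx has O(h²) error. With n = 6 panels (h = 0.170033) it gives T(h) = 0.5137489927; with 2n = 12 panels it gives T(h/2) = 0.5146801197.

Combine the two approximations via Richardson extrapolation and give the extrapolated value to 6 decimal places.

0.514990

With r = 2 the leading error scales as h^2, so the weight is 2^2 = 4.
2^2×A(h/2) = 2.0587204788; minus A(h) gives 1.5449714861.
Divide by 2^2 − 1 = 3.
(4×0.5146801197 − 0.5137489927)/(4 − 1) = 0.5149904954
Shift from A(h/2): +0.0003103757.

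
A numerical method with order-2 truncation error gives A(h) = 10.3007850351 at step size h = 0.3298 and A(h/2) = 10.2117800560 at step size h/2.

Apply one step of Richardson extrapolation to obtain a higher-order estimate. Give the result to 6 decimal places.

r = 2, so 2^r = 4.
4*10.2117800560 = 40.8471202240; subtract 10.3007850351 → 30.5463351889
30.5463351889 ÷ 3 = 10.1821117296

10.182112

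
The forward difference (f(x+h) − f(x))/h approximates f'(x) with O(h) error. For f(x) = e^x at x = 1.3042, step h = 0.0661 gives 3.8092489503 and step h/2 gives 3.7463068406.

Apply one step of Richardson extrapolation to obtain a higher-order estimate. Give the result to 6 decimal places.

Error is O(h^1); halving h shrinks it by 2^1 = 2.
2 × 3.7463068406 = 7.4926136812; subtract 3.8092489503 → 3.6833647309
Extrapolated: 3.6833647309 / 1 = 3.6833647309

3.683365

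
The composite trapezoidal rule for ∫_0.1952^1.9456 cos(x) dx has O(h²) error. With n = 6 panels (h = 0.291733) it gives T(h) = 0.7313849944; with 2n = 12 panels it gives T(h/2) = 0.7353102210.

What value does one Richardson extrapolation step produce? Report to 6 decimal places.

With r = 2 the leading error scales as h^2, so the weight is 2^2 = 4.
Weighted: 2.9412408840 − 0.7313849944 = 2.2098558896
Denominator 4 − 1 = 3.
So the Richardson estimate is 0.7366186299.
Shift from A(h/2): +0.0013084089.

0.736619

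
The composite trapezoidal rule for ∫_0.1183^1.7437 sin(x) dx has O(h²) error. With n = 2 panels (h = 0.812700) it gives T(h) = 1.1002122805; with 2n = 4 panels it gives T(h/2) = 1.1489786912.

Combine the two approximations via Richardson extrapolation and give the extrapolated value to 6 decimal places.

The method has order 2: 2^2 = 4.
Numerator 4*A(h/2) − A(h) = 4*1.1489786912 − 1.1002122805 = 3.4957024843
Denominator 4 − 1 = 3.
Extrapolated: 3.4957024843 / 3 = 1.1652341614
Gap between inputs: 4.877e-02; correction applied: +0.0162554702.

1.165234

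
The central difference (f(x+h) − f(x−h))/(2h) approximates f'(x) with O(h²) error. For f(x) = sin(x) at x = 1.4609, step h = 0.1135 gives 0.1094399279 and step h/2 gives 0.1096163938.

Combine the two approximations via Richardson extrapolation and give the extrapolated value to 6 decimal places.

Error is O(h^2); halving h shrinks it by 2^2 = 4.
Top: 4(0.1096163938) − (0.1094399279) = 0.3290256473
(4×0.1096163938 − 0.1094399279)/(4 − 1) = 0.1096752158

0.109675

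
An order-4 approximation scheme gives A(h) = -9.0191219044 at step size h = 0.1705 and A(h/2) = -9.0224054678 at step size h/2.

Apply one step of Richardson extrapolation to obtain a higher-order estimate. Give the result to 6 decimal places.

-9.022624

Method order is 4; weight 2^4 = 16.
Numerator 16 × A(h/2) − A(h) = 16 × (-9.0224054678) − (-9.0191219044) = -135.3393655804
Divide by 2^4 − 1 = 15.
(-135.3393655804) ÷ 15 = -9.0226243720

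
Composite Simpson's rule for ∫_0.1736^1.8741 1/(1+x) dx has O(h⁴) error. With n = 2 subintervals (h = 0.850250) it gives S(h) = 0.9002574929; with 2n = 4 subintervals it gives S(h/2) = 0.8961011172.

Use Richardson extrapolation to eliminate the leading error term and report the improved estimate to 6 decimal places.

0.895824

Error is O(h^4); halving h shrinks it by 2^4 = 16.
Weighted: 14.3376178752 − 0.9002574929 = 13.4373603823
13.4373603823 ÷ 15 = 0.8958240255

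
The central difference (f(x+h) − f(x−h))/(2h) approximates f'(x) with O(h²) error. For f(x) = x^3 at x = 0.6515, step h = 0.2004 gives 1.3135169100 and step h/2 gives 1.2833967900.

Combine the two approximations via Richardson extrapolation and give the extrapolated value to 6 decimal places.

r = 2, so 2^r = 4.
Weighted: 5.1335871600 − 1.3135169100 = 3.8200702500
Divide by 2^2 − 1 = 3.
So the Richardson estimate is 1.2733567500.
Correction |R − A(h/2)| = 1.004e-02; gap |A(h/2) − A(h)| = 3.012e-02.

1.273357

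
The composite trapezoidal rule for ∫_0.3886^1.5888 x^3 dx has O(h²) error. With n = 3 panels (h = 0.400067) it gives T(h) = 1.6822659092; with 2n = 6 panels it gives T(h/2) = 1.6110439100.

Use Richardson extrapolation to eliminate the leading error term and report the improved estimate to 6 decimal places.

1.587303

r = 2: numerator weight 4, denominator 3.
4*1.6110439100 = 6.4441756400; subtract 1.6822659092 → 4.7619097308
4.7619097308 ÷ 3 = 1.5873032436
Shift from A(h/2): −0.0237406664.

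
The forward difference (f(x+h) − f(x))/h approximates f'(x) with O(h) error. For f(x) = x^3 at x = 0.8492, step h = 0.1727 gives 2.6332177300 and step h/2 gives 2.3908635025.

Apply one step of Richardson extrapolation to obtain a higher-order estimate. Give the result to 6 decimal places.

2.148509

Error is O(h^1); halving h shrinks it by 2^1 = 2.
Weighted: 4.7817270050 − 2.6332177300 = 2.1485092750
Divide by 2^1 − 1 = 1.
Extrapolated: 2.1485092750 / 1 = 2.1485092750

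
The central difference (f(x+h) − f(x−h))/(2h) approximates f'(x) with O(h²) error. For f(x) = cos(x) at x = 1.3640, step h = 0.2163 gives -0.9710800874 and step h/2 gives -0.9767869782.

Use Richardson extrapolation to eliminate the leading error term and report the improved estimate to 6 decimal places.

r = 2: numerator weight 4, denominator 3.
2^2 × A(h/2) = -3.9071479128; minus A(h) gives -2.9360678254.
(4 × (-0.9767869782) − (-0.9710800874))/(4 − 1) = -0.9786892751
Shift from A(h/2): −0.0019022969.

-0.978689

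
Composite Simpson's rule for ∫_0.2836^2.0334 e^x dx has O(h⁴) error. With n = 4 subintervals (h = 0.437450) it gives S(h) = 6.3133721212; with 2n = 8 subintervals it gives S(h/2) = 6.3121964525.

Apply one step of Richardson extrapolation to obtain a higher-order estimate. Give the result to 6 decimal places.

6.312118

Error is O(h^4); halving h shrinks it by 2^4 = 16.
A(h/2) − A(h) = 6.3121964525 − 6.3133721212 = -0.0011756687
Correction (A(h/2) − A(h))/(16 − 1) = (-0.0011756687)/15 = -0.0000783779
R = A(h/2) + (A(h/2) − A(h))/15 = 6.3121964525 − 0.0000783779 = 6.3121180746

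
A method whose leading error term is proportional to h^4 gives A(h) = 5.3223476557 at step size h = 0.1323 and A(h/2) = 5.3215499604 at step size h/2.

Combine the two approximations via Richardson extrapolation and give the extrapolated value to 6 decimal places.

5.321497

r = 4, so 2^r = 16.
Top: 16(5.3215499604) − (5.3223476557) = 79.8224517107
R = 79.8224517107/15 = 5.3214967807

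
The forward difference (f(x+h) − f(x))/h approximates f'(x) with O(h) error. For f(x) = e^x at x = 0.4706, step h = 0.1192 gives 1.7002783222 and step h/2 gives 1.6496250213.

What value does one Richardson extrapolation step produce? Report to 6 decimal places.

1.598972

r = 1: numerator weight 2, denominator 1.
2^1×A(h/2) = 3.2992500426; minus A(h) gives 1.5989717204.
Denominator 2 − 1 = 1.
Extrapolated: 1.5989717204 / 1 = 1.5989717204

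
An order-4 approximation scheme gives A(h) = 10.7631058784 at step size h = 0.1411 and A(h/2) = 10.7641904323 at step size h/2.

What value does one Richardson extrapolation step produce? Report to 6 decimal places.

10.764263

Order 4 gives 2^r = 16 and 2^r − 1 = 15.
2^4 × A(h/2) = 172.2270469168; minus A(h) gives 161.4639410384.
Extrapolated: 161.4639410384 / 15 = 10.7642627359
Shift from A(h/2): +0.0000723036.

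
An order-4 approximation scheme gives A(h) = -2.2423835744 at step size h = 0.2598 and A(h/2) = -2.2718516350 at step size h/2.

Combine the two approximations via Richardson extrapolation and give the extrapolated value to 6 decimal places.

-2.273816

r = 4: numerator weight 16, denominator 15.
Weighted: (-36.3496261600) − (-2.2423835744) = -34.1072425856
(16·(-2.2718516350) − (-2.2423835744))/(16 − 1) = -2.2738161724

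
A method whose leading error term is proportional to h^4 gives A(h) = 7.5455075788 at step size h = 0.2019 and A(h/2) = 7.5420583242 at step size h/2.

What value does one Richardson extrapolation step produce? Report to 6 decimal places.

With r = 4 the leading error scales as h^4, so the weight is 2^4 = 16.
Top: 16(7.5420583242) − (7.5455075788) = 113.1274256084
Extrapolated: 113.1274256084 / 15 = 7.5418283739
Shift from A(h/2): −0.0002299503.

7.541828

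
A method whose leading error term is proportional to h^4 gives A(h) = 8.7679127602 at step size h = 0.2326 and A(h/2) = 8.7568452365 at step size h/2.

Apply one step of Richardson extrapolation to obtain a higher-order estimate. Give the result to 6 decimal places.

With r = 4 the leading error scales as h^4, so the weight is 2^4 = 16.
Weighted: 140.1095237840 − 8.7679127602 = 131.3416110238
R = 131.3416110238/15 = 8.7561074016
Correction |R − A(h/2)| = 7.378e-04; gap |A(h/2) − A(h)| = 1.107e-02.

8.756107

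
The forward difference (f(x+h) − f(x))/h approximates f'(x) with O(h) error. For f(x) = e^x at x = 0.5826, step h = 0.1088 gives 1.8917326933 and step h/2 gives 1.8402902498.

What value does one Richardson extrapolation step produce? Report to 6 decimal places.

1.788848

With r = 1 the leading error scales as h^1, so the weight is 2^1 = 2.
2*1.8402902498 = 3.6805804996; 3.6805804996 − 1.8917326933 = 1.7888478063
Divide by 2^1 − 1 = 1.
(2*1.8402902498 − 1.8917326933)/(2 − 1) = 1.7888478063
Shift from A(h/2): −0.0514424435.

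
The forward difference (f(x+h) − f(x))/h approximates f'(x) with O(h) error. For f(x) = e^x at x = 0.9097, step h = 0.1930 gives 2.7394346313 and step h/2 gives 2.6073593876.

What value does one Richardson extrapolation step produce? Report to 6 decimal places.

2.475284

The method has order 1: 2^1 = 2.
2 × 2.6073593876 = 5.2147187752; subtract 2.7394346313 → 2.4752841439
Divide by 2^1 − 1 = 1.
So the Richardson estimate is 2.4752841439.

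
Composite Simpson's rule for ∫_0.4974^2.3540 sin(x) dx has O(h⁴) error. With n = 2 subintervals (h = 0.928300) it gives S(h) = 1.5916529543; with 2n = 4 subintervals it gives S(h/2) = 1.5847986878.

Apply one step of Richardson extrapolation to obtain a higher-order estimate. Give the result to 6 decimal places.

Method order is 4; weight 2^4 = 16.
Numerator 16*A(h/2) − A(h) = 16*1.5847986878 − 1.5916529543 = 23.7651260505
Divide by 2^4 − 1 = 15.
Extrapolated: 23.7651260505 / 15 = 1.5843417367

1.584342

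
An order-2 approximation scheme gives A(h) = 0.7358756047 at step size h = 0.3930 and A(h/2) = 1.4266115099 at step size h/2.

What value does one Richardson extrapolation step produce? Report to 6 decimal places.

The method has order 2: 2^2 = 4.
A(h/2) − A(h) = 1.4266115099 − 0.7358756047 = 0.6907359052
Correction (A(h/2) − A(h))/(4 − 1) = 0.6907359052/3 = 0.2302453017
R = 1.4266115099 + 0.2302453017 = 1.6568568116
Correction |R − A(h/2)| = 2.302e-01; gap |A(h/2) − A(h)| = 6.907e-01.

1.656857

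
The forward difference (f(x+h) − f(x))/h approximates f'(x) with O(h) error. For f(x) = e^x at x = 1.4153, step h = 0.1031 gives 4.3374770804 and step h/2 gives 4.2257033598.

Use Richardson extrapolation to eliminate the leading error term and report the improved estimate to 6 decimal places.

Order 1 gives 2^r = 2 and 2^r − 1 = 1.
2*4.2257033598 − 4.3374770804 = 4.1139296392
4.1139296392 ÷ 1 = 4.1139296392
Shift from A(h/2): −0.1117737206.

4.113930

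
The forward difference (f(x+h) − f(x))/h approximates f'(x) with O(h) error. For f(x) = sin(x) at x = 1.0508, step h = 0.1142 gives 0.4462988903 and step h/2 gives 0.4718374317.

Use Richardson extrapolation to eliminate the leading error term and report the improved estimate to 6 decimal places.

0.497376

With r = 1 the leading error scales as h^1, so the weight is 2^1 = 2.
A(h/2) − A(h) = 0.4718374317 − 0.4462988903 = 0.0255385414
Divide by 2^1 − 1 = 1: 0.0255385414/1 = 0.0255385414
R = 0.4718374317 + 0.0255385414 = 0.4973759731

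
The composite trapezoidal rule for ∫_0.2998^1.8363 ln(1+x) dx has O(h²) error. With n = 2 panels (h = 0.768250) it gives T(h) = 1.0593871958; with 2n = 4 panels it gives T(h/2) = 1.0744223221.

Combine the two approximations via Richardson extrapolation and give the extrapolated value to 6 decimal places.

1.079434

r = 2: numerator weight 4, denominator 3.
Top: 4(1.0744223221) − (1.0593871958) = 3.2383020926
3.2383020926 ÷ 3 = 1.0794340309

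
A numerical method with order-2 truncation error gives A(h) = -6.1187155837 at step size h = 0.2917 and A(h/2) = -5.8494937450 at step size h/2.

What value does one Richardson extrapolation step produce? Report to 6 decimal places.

Leading term ∝ h^2; use weight 4 = 2^2.
Weighted: (-23.3979749800) − (-6.1187155837) = -17.2792593963
Denominator 4 − 1 = 3.
So the Richardson estimate is -5.7597531321.

-5.759753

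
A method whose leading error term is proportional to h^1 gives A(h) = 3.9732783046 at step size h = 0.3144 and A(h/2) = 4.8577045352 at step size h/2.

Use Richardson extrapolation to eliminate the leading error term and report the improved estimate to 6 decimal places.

5.742131

Leading term ∝ h^1; use weight 2 = 2^1.
Top: 2(4.8577045352) − (3.9732783046) = 5.7421307658
Divide by 2^1 − 1 = 1.
R = 5.7421307658/1 = 5.7421307658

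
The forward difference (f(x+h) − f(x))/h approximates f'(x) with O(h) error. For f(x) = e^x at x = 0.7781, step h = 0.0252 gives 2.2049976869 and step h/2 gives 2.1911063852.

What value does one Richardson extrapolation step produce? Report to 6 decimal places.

Method order is 1; weight 2^1 = 2.
Weighted: 4.3822127704 − 2.2049976869 = 2.1772150835
Divide by 2^1 − 1 = 1.
Result: 2.1772150835

2.177215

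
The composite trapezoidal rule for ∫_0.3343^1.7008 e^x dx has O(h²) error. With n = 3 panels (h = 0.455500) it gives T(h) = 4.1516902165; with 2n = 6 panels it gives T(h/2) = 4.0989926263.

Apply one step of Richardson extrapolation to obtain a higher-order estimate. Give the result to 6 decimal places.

4.081427

r = 2, so 2^r = 4.
2^2*A(h/2) = 16.3959705052; minus A(h) gives 12.2442802887.
12.2442802887 ÷ 3 = 4.0814267629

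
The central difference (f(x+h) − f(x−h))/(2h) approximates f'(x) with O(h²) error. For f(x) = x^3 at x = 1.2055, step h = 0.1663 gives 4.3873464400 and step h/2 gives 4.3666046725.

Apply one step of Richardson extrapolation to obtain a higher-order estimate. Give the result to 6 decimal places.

4.359691

Leading term ∝ h^2; use weight 4 = 2^2.
4×4.3666046725 = 17.4664186900; 17.4664186900 − 4.3873464400 = 13.0790722500
Extrapolated: 13.0790722500 / 3 = 4.3596907500
Gap between inputs: 2.074e-02; correction applied: −0.0069139225.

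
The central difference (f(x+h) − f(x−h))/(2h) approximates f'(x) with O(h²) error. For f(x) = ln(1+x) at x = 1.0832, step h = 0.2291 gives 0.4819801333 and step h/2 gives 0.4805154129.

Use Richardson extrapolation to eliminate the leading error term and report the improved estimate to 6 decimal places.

Error is O(h^2); halving h shrinks it by 2^2 = 4.
4*0.4805154129 = 1.9220616516; 1.9220616516 − 0.4819801333 = 1.4400815183
Denominator 4 − 1 = 3.
So the Richardson estimate is 0.4800271728.

0.480027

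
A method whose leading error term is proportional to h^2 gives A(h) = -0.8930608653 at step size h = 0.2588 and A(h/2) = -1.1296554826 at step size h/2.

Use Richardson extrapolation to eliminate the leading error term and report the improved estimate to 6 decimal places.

Error is O(h^2); halving h shrinks it by 2^2 = 4.
2^2·A(h/2) = -4.5186219304; minus A(h) gives -3.6255610651.
(4·(-1.1296554826) − (-0.8930608653))/(4 − 1) = -1.2085203550
Shift from A(h/2): −0.0788648724.

-1.208520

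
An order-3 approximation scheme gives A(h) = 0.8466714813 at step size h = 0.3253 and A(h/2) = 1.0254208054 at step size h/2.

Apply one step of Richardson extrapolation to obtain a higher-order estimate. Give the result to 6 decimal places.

1.050956

Error is O(h^3); halving h shrinks it by 2^3 = 8.
8 × 1.0254208054 = 8.2033664432; 8.2033664432 − 0.8466714813 = 7.3566949619
Denominator 8 − 1 = 7.
So the Richardson estimate is 1.0509564231.
Correction |R − A(h/2)| = 2.554e-02; gap |A(h/2) − A(h)| = 1.787e-01.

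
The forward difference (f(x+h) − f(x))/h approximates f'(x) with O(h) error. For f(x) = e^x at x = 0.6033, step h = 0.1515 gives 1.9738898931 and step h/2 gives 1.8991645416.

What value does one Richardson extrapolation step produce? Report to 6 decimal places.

1.824439

The method has order 1: 2^1 = 2.
Numerator 2·A(h/2) − A(h) = 2·1.8991645416 − 1.9738898931 = 1.8244391901
Denominator 2 − 1 = 1.
(2·1.8991645416 − 1.9738898931)/(2 − 1) = 1.8244391901
Shift from A(h/2): −0.0747253515.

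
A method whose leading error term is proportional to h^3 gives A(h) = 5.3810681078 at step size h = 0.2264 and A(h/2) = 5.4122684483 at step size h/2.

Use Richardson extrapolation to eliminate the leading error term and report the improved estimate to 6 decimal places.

Leading term ∝ h^3; use weight 8 = 2^3.
8×5.4122684483 = 43.2981475864; 43.2981475864 − 5.3810681078 = 37.9170794786
(8×5.4122684483 − 5.3810681078)/(8 − 1) = 5.4167256398
Shift from A(h/2): +0.0044571915.

5.416726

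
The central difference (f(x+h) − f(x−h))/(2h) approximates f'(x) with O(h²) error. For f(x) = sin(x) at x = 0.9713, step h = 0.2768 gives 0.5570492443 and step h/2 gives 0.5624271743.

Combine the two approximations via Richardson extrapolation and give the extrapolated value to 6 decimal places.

With r = 2 the leading error scales as h^2, so the weight is 2^2 = 4.
4 × 0.5624271743 − 0.5570492443 = 1.6926594529
Denominator 4 − 1 = 3.
So the Richardson estimate is 0.5642198176.

0.564220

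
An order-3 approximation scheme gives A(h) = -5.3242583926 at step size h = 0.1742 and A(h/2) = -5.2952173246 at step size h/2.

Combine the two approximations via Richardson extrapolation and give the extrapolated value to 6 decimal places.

-5.291069

Leading term ∝ h^3; use weight 8 = 2^3.
A(h/2) − A(h) = -5.2952173246 − (-5.3242583926) = 0.0290410680
Correction (A(h/2) − A(h))/(8 − 1) = 0.0290410680/7 = 0.0041487240
R = -5.2952173246 + 0.0041487240 = -5.2910686006
Shift from A(h/2): +0.0041487240.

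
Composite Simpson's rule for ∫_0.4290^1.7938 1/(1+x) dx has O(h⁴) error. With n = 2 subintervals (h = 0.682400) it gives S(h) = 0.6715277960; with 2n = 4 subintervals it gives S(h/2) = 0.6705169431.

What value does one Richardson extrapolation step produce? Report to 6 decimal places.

0.670450

Leading term ∝ h^4; use weight 16 = 2^4.
2^4 × A(h/2) = 10.7282710896; minus A(h) gives 10.0567432936.
Denominator 16 − 1 = 15.
R = 10.0567432936/15 = 0.6704495529
Shift from A(h/2): −0.0000673902.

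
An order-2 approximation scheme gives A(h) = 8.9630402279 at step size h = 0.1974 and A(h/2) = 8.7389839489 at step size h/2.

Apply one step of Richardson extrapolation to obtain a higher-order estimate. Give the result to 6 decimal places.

8.664299

Order 2 gives 2^r = 4 and 2^r − 1 = 3.
4×8.7389839489 = 34.9559357956; 34.9559357956 − 8.9630402279 = 25.9928955677
Extrapolated: 25.9928955677 / 3 = 8.6642985226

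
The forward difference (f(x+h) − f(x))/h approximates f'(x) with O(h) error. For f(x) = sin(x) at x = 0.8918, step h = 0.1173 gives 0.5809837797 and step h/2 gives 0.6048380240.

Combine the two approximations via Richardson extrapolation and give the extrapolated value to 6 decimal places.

The method has order 1: 2^1 = 2.
Difference of the inputs: 0.6048380240 − 0.5809837797 = 0.0238542443
Correction (A(h/2) − A(h))/(2 − 1) = 0.0238542443/1 = 0.0238542443
R = A(h/2) + (A(h/2) − A(h))/1 = 0.6048380240 + 0.0238542443 = 0.6286922683
Gap between inputs: 2.385e-02; correction applied: +0.0238542443.

0.628692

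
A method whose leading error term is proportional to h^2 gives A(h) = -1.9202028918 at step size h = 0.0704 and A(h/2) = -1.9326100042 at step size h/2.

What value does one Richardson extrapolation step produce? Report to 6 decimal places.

-1.936746

r = 2, so 2^r = 4.
4 × (-1.9326100042) = -7.7304400168; subtract (-1.9202028918) → -5.8102371250
Divide by 2^2 − 1 = 3.
Extrapolated: (-5.8102371250) / 3 = -1.9367457083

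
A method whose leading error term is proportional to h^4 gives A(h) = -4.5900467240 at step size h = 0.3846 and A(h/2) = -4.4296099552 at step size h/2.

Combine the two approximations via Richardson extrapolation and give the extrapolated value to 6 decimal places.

-4.418914

The method has order 4: 2^4 = 16.
A(h/2) − A(h) = -4.4296099552 − (-4.5900467240) = 0.1604367688
Correction (A(h/2) − A(h))/(16 − 1) = 0.1604367688/15 = 0.0106957846
R = -4.4296099552 + 0.0106957846 = -4.4189141706
Shift from A(h/2): +0.0106957846.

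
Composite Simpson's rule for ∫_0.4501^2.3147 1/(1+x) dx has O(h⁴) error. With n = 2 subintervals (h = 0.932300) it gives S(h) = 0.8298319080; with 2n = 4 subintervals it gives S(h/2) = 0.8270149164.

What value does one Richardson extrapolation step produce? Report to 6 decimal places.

0.826827

Error is O(h^4); halving h shrinks it by 2^4 = 16.
Weighted: 13.2322386624 − 0.8298319080 = 12.4024067544
Denominator 16 − 1 = 15.
12.4024067544 ÷ 15 = 0.8268271170
Correction |R − A(h/2)| = 1.878e-04; gap |A(h/2) − A(h)| = 2.817e-03.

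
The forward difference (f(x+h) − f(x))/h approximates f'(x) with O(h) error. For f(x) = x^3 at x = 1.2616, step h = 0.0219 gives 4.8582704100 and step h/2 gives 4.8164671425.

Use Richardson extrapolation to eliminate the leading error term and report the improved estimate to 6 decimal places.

r = 1: numerator weight 2, denominator 1.
Numerator 2·A(h/2) − A(h) = 2·4.8164671425 − 4.8582704100 = 4.7746638750
4.7746638750 ÷ 1 = 4.7746638750

4.774664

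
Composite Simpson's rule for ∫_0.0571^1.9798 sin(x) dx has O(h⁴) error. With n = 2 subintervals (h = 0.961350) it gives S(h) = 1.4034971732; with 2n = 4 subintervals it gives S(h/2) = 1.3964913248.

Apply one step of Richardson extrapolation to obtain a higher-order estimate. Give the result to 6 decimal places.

1.396024

With r = 4 the leading error scales as h^4, so the weight is 2^4 = 16.
Weighted: 22.3438611968 − 1.4034971732 = 20.9403640236
R = 20.9403640236/15 = 1.3960242682
Shift from A(h/2): −0.0004670566.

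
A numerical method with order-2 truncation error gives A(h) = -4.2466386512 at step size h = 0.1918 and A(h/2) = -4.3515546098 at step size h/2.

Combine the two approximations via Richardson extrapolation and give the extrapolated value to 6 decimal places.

-4.386527

Error is O(h^2); halving h shrinks it by 2^2 = 4.
2^2 × A(h/2) = -17.4062184392; minus A(h) gives -13.1595797880.
Denominator 4 − 1 = 3.
Result: -4.3865265960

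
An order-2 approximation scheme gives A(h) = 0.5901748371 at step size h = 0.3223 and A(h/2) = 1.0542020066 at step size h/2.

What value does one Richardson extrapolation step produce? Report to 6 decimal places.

Method order is 2; weight 2^2 = 4.
Top: 4(1.0542020066) − (0.5901748371) = 3.6266331893
Denominator 4 − 1 = 3.
3.6266331893 ÷ 3 = 1.2088777298
Gap between inputs: 4.640e-01; correction applied: +0.1546757232.

1.208878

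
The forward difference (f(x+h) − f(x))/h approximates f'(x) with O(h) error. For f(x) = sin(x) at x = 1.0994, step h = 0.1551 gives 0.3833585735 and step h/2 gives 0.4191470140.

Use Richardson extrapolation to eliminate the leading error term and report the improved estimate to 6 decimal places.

0.454935

The method has order 1: 2^1 = 2.
2×0.4191470140 − 0.3833585735 = 0.4549354545
R = 0.4549354545/1 = 0.4549354545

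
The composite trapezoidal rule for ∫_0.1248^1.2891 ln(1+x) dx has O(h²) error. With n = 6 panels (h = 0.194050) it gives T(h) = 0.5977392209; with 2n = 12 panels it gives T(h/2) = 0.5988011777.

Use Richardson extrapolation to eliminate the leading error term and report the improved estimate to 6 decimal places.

0.599155

With r = 2 the leading error scales as h^2, so the weight is 2^2 = 4.
2^2×A(h/2) = 2.3952047108; minus A(h) gives 1.7974654899.
Divide by 2^2 − 1 = 3.
Result: 0.5991551633
Gap between inputs: 1.062e-03; correction applied: +0.0003539856.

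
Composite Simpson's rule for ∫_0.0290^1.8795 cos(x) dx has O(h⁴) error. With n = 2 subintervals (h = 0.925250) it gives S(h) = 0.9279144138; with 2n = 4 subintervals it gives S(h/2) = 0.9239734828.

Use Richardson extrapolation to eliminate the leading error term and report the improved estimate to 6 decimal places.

Leading term ∝ h^4; use weight 16 = 2^4.
16*0.9239734828 = 14.7835757248; subtract 0.9279144138 → 13.8556613110
Denominator 16 − 1 = 15.
R = 13.8556613110/15 = 0.9237107541

0.923711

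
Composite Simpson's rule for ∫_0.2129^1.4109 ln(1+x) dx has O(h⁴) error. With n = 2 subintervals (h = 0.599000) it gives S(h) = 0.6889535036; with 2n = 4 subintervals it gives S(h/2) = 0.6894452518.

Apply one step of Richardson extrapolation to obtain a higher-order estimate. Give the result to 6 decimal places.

0.689478

The method has order 4: 2^4 = 16.
Numerator 16*A(h/2) − A(h) = 16*0.6894452518 − 0.6889535036 = 10.3421705252
10.3421705252 ÷ 15 = 0.6894780350
Gap between inputs: 4.917e-04; correction applied: +0.0000327832.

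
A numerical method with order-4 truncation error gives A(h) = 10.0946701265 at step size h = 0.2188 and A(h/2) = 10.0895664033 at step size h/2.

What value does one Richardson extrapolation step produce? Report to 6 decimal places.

With r = 4 the leading error scales as h^4, so the weight is 2^4 = 16.
Top: 16(10.0895664033) − (10.0946701265) = 151.3383923263
Denominator 16 − 1 = 15.
R = 151.3383923263/15 = 10.0892261551

10.089226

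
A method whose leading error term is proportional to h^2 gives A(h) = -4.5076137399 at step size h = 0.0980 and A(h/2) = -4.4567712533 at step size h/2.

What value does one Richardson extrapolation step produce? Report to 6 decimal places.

The method has order 2: 2^2 = 4.
4 × (-4.4567712533) = -17.8270850132; (-17.8270850132) − (-4.5076137399) = -13.3194712733
R = (-13.3194712733)/3 = -4.4398237578

-4.439824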